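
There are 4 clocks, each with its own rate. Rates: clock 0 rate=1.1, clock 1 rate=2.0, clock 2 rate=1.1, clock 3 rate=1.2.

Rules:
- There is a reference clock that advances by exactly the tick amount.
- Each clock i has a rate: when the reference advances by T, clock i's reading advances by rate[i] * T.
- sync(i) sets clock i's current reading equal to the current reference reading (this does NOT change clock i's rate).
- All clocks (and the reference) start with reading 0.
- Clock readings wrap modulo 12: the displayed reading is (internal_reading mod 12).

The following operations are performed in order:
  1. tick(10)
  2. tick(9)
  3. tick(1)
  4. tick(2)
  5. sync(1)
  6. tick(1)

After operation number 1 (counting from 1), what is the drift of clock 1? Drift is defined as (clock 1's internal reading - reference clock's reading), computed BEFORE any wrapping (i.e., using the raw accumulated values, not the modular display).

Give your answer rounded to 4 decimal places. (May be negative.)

Answer: 10.0000

Derivation:
After op 1 tick(10): ref=10.0000 raw=[11.0000 20.0000 11.0000 12.0000]
Drift of clock 1 after op 1: 20.0000 - 10.0000 = 10.0000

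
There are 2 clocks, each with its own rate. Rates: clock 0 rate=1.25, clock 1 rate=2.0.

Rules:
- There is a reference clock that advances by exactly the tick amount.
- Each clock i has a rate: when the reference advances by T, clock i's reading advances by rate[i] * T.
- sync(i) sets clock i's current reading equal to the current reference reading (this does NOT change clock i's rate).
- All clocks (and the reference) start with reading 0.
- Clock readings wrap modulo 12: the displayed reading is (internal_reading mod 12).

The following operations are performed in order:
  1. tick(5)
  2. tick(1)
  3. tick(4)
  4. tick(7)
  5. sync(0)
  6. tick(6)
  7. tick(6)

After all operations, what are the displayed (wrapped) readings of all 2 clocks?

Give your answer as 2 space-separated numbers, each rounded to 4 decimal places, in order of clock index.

Answer: 8.0000 10.0000

Derivation:
After op 1 tick(5): ref=5.0000 raw=[6.2500 10.0000]
After op 2 tick(1): ref=6.0000 raw=[7.5000 12.0000]
After op 3 tick(4): ref=10.0000 raw=[12.5000 20.0000]
After op 4 tick(7): ref=17.0000 raw=[21.2500 34.0000]
After op 5 sync(0): ref=17.0000 raw=[17.0000 34.0000]
After op 6 tick(6): ref=23.0000 raw=[24.5000 46.0000]
After op 7 tick(6): ref=29.0000 raw=[32.0000 58.0000]
Wrap final raw readings (mod 12): 32.0000 mod 12 = 8.0000; 58.0000 mod 12 = 10.0000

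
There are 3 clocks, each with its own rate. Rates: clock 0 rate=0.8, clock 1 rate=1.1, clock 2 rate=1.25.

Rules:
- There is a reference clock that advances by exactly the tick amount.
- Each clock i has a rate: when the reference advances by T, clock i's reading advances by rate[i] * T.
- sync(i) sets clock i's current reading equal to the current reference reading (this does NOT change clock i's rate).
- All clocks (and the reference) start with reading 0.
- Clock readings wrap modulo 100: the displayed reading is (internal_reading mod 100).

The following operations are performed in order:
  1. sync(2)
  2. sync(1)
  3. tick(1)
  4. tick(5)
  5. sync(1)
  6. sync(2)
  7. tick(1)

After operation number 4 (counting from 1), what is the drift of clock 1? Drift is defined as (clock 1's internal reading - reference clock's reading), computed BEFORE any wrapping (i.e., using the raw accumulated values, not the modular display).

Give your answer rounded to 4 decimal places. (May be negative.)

After op 1 sync(2): ref=0.0000 raw=[0.0000 0.0000 0.0000]
After op 2 sync(1): ref=0.0000 raw=[0.0000 0.0000 0.0000]
After op 3 tick(1): ref=1.0000 raw=[0.8000 1.1000 1.2500]
After op 4 tick(5): ref=6.0000 raw=[4.8000 6.6000 7.5000]
Drift of clock 1 after op 4: 6.6000 - 6.0000 = 0.6000

Answer: 0.6000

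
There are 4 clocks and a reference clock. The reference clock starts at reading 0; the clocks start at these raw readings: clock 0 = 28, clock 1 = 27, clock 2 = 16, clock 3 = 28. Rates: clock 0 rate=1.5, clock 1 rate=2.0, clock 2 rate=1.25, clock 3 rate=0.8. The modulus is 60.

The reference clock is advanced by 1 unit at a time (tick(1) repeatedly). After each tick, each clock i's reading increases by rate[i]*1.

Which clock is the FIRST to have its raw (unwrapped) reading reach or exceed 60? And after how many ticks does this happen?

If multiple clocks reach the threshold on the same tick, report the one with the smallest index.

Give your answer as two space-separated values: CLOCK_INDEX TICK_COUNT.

Answer: 1 17

Derivation:
clock 0: start=28, rate=1.5, needs 60-28 = 32; ticks = ceil(32/1.5) = ceil(21.3333) = 22; reading at tick 22 = 28 + 1.5*22 = 61.0000
clock 1: start=27, rate=2.0, needs 60-27 = 33; ticks = ceil(33/2.0) = ceil(16.5000) = 17; reading at tick 17 = 27 + 2.0*17 = 61.0000
clock 2: start=16, rate=1.25, needs 60-16 = 44; ticks = ceil(44/1.25) = ceil(35.2000) = 36; reading at tick 36 = 16 + 1.25*36 = 61.0000
clock 3: start=28, rate=0.8, needs 60-28 = 32; ticks = ceil(32/0.8) = ceil(40.0000) = 40; reading at tick 40 = 28 + 0.8*40 = 60.0000
Minimum tick count = 17; winners = [1]; smallest index = 1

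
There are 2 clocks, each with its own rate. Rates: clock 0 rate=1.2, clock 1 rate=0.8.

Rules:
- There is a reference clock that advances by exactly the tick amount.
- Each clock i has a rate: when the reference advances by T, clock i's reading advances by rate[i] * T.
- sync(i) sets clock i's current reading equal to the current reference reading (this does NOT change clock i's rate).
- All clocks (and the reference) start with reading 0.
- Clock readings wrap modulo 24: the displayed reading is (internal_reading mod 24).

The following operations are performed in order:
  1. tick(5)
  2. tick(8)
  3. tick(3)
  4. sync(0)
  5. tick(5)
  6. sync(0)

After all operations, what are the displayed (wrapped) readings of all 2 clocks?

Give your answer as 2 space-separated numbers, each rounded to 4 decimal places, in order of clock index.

Answer: 21.0000 16.8000

Derivation:
After op 1 tick(5): ref=5.0000 raw=[6.0000 4.0000]
After op 2 tick(8): ref=13.0000 raw=[15.6000 10.4000]
After op 3 tick(3): ref=16.0000 raw=[19.2000 12.8000]
After op 4 sync(0): ref=16.0000 raw=[16.0000 12.8000]
After op 5 tick(5): ref=21.0000 raw=[22.0000 16.8000]
After op 6 sync(0): ref=21.0000 raw=[21.0000 16.8000]
Wrap final raw readings (mod 24): 21.0000 mod 24 = 21.0000; 16.8000 mod 24 = 16.8000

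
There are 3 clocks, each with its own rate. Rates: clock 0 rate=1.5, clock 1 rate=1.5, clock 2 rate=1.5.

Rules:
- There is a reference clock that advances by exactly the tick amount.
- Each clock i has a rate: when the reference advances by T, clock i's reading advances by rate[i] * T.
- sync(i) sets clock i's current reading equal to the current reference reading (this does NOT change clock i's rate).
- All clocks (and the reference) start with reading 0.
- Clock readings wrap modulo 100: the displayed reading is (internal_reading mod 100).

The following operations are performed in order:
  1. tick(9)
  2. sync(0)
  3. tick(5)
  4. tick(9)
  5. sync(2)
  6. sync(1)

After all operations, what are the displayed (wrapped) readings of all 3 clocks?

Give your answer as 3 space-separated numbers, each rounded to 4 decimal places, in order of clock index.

Answer: 30.0000 23.0000 23.0000

Derivation:
After op 1 tick(9): ref=9.0000 raw=[13.5000 13.5000 13.5000]
After op 2 sync(0): ref=9.0000 raw=[9.0000 13.5000 13.5000]
After op 3 tick(5): ref=14.0000 raw=[16.5000 21.0000 21.0000]
After op 4 tick(9): ref=23.0000 raw=[30.0000 34.5000 34.5000]
After op 5 sync(2): ref=23.0000 raw=[30.0000 34.5000 23.0000]
After op 6 sync(1): ref=23.0000 raw=[30.0000 23.0000 23.0000]
Wrap final raw readings (mod 100): 30.0000 mod 100 = 30.0000; 23.0000 mod 100 = 23.0000; 23.0000 mod 100 = 23.0000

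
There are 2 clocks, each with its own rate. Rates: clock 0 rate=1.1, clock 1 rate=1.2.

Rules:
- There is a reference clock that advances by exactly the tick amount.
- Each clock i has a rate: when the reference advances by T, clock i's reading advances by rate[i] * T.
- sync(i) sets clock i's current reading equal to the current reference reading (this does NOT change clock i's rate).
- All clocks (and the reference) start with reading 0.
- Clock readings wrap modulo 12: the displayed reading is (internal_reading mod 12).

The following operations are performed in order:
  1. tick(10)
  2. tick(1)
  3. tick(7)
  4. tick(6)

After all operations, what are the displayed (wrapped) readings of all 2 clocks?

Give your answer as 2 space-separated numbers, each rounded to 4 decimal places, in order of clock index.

Answer: 2.4000 4.8000

Derivation:
After op 1 tick(10): ref=10.0000 raw=[11.0000 12.0000]
After op 2 tick(1): ref=11.0000 raw=[12.1000 13.2000]
After op 3 tick(7): ref=18.0000 raw=[19.8000 21.6000]
After op 4 tick(6): ref=24.0000 raw=[26.4000 28.8000]
Wrap final raw readings (mod 12): 26.4000 mod 12 = 2.4000; 28.8000 mod 12 = 4.8000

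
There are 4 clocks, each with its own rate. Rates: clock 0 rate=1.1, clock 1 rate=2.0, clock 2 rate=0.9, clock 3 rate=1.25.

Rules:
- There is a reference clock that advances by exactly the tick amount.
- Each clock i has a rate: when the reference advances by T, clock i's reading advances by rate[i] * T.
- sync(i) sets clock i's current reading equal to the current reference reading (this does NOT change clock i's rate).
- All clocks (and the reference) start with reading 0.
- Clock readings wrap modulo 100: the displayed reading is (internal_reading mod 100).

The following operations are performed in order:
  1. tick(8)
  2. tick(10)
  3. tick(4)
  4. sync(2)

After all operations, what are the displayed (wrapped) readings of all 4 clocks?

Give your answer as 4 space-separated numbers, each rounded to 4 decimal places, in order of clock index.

Answer: 24.2000 44.0000 22.0000 27.5000

Derivation:
After op 1 tick(8): ref=8.0000 raw=[8.8000 16.0000 7.2000 10.0000]
After op 2 tick(10): ref=18.0000 raw=[19.8000 36.0000 16.2000 22.5000]
After op 3 tick(4): ref=22.0000 raw=[24.2000 44.0000 19.8000 27.5000]
After op 4 sync(2): ref=22.0000 raw=[24.2000 44.0000 22.0000 27.5000]
Wrap final raw readings (mod 100): 24.2000 mod 100 = 24.2000; 44.0000 mod 100 = 44.0000; 22.0000 mod 100 = 22.0000; 27.5000 mod 100 = 27.5000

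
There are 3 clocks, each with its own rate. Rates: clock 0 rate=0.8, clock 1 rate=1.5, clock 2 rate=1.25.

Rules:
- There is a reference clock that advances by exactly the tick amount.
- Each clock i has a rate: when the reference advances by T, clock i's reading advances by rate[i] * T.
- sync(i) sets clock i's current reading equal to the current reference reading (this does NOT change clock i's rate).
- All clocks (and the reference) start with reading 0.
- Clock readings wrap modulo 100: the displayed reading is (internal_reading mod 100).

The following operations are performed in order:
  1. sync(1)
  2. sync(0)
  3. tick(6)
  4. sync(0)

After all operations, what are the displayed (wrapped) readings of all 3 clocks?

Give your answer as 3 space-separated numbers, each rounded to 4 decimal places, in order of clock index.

Answer: 6.0000 9.0000 7.5000

Derivation:
After op 1 sync(1): ref=0.0000 raw=[0.0000 0.0000 0.0000]
After op 2 sync(0): ref=0.0000 raw=[0.0000 0.0000 0.0000]
After op 3 tick(6): ref=6.0000 raw=[4.8000 9.0000 7.5000]
After op 4 sync(0): ref=6.0000 raw=[6.0000 9.0000 7.5000]
Wrap final raw readings (mod 100): 6.0000 mod 100 = 6.0000; 9.0000 mod 100 = 9.0000; 7.5000 mod 100 = 7.5000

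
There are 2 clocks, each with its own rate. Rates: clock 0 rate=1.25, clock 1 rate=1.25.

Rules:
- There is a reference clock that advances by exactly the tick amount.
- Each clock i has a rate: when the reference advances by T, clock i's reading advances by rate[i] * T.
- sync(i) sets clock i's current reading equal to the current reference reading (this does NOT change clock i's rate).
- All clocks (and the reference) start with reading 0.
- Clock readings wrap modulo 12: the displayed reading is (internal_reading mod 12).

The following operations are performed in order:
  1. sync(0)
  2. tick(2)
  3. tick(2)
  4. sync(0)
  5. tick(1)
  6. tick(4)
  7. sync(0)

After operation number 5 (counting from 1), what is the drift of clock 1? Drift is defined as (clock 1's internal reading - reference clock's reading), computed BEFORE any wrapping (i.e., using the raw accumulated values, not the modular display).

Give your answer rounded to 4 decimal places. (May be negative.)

After op 1 sync(0): ref=0.0000 raw=[0.0000 0.0000]
After op 2 tick(2): ref=2.0000 raw=[2.5000 2.5000]
After op 3 tick(2): ref=4.0000 raw=[5.0000 5.0000]
After op 4 sync(0): ref=4.0000 raw=[4.0000 5.0000]
After op 5 tick(1): ref=5.0000 raw=[5.2500 6.2500]
Drift of clock 1 after op 5: 6.2500 - 5.0000 = 1.2500

Answer: 1.2500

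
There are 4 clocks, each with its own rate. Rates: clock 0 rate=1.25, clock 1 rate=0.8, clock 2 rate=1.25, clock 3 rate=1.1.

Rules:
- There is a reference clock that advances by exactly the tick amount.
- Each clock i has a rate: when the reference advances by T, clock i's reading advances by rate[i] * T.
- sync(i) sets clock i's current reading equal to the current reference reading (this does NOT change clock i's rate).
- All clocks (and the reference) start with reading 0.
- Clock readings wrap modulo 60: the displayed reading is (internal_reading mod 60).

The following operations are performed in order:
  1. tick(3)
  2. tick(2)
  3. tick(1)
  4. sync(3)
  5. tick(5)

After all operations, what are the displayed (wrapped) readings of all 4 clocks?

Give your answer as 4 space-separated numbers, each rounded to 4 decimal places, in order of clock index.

Answer: 13.7500 8.8000 13.7500 11.5000

Derivation:
After op 1 tick(3): ref=3.0000 raw=[3.7500 2.4000 3.7500 3.3000]
After op 2 tick(2): ref=5.0000 raw=[6.2500 4.0000 6.2500 5.5000]
After op 3 tick(1): ref=6.0000 raw=[7.5000 4.8000 7.5000 6.6000]
After op 4 sync(3): ref=6.0000 raw=[7.5000 4.8000 7.5000 6.0000]
After op 5 tick(5): ref=11.0000 raw=[13.7500 8.8000 13.7500 11.5000]
Wrap final raw readings (mod 60): 13.7500 mod 60 = 13.7500; 8.8000 mod 60 = 8.8000; 13.7500 mod 60 = 13.7500; 11.5000 mod 60 = 11.5000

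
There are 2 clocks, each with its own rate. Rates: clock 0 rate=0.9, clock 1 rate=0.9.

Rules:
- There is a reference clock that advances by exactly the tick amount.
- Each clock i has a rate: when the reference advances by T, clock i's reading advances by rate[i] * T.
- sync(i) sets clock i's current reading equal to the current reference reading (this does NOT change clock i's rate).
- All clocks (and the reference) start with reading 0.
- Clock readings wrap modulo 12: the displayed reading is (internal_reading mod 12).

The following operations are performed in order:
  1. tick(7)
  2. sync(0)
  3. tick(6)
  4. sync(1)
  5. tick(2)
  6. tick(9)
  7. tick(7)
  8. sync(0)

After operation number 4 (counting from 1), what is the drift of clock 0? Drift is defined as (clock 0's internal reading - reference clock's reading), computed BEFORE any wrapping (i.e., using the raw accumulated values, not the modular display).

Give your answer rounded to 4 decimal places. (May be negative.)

Answer: -0.6000

Derivation:
After op 1 tick(7): ref=7.0000 raw=[6.3000 6.3000]
After op 2 sync(0): ref=7.0000 raw=[7.0000 6.3000]
After op 3 tick(6): ref=13.0000 raw=[12.4000 11.7000]
After op 4 sync(1): ref=13.0000 raw=[12.4000 13.0000]
Drift of clock 0 after op 4: 12.4000 - 13.0000 = -0.6000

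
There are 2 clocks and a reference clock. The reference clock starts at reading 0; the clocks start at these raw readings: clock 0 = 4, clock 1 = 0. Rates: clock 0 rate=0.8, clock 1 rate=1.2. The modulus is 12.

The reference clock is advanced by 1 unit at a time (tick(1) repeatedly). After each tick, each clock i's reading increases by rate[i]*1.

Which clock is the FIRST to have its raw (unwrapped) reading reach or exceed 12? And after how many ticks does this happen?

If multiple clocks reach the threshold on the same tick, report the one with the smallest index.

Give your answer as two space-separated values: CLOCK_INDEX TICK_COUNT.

Answer: 0 10

Derivation:
clock 0: start=4, rate=0.8, needs 12-4 = 8; ticks = ceil(8/0.8) = ceil(10.0000) = 10; reading at tick 10 = 4 + 0.8*10 = 12.0000
clock 1: start=0, rate=1.2, needs 12-0 = 12; ticks = ceil(12/1.2) = ceil(10.0000) = 10; reading at tick 10 = 0 + 1.2*10 = 12.0000
Minimum tick count = 10; winners = [0, 1]; smallest index = 0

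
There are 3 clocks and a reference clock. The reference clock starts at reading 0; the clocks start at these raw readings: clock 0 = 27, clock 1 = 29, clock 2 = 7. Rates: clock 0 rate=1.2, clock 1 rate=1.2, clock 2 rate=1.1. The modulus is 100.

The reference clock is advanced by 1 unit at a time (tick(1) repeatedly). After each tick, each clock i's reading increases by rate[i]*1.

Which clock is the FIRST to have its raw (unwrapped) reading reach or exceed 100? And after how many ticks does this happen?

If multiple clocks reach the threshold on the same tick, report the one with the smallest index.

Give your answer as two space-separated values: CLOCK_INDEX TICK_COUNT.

Answer: 1 60

Derivation:
clock 0: start=27, rate=1.2, needs 100-27 = 73; ticks = ceil(73/1.2) = ceil(60.8333) = 61; reading at tick 61 = 27 + 1.2*61 = 100.2000
clock 1: start=29, rate=1.2, needs 100-29 = 71; ticks = ceil(71/1.2) = ceil(59.1667) = 60; reading at tick 60 = 29 + 1.2*60 = 101.0000
clock 2: start=7, rate=1.1, needs 100-7 = 93; ticks = ceil(93/1.1) = ceil(84.5455) = 85; reading at tick 85 = 7 + 1.1*85 = 100.5000
Minimum tick count = 60; winners = [1]; smallest index = 1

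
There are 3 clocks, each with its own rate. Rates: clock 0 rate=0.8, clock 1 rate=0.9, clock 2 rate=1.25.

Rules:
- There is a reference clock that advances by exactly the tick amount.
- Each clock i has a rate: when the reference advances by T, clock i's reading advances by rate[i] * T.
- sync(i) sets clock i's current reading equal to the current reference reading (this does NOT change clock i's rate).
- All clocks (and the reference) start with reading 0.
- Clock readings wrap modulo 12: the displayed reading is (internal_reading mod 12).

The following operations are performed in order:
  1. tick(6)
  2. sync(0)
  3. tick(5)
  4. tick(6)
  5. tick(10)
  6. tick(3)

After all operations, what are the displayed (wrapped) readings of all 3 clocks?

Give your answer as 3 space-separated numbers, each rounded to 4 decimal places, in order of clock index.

Answer: 1.2000 3.0000 1.5000

Derivation:
After op 1 tick(6): ref=6.0000 raw=[4.8000 5.4000 7.5000]
After op 2 sync(0): ref=6.0000 raw=[6.0000 5.4000 7.5000]
After op 3 tick(5): ref=11.0000 raw=[10.0000 9.9000 13.7500]
After op 4 tick(6): ref=17.0000 raw=[14.8000 15.3000 21.2500]
After op 5 tick(10): ref=27.0000 raw=[22.8000 24.3000 33.7500]
After op 6 tick(3): ref=30.0000 raw=[25.2000 27.0000 37.5000]
Wrap final raw readings (mod 12): 25.2000 mod 12 = 1.2000; 27.0000 mod 12 = 3.0000; 37.5000 mod 12 = 1.5000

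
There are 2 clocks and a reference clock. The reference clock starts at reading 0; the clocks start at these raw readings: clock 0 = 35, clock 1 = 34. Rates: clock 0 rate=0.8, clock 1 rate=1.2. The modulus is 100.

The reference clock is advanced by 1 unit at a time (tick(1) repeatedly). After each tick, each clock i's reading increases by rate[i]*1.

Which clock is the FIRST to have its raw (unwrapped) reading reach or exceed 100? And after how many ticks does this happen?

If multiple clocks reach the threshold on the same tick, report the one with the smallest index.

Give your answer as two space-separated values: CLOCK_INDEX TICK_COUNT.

clock 0: start=35, rate=0.8, needs 100-35 = 65; ticks = ceil(65/0.8) = ceil(81.2500) = 82; reading at tick 82 = 35 + 0.8*82 = 100.6000
clock 1: start=34, rate=1.2, needs 100-34 = 66; ticks = ceil(66/1.2) = ceil(55.0000) = 55; reading at tick 55 = 34 + 1.2*55 = 100.0000
Minimum tick count = 55; winners = [1]; smallest index = 1

Answer: 1 55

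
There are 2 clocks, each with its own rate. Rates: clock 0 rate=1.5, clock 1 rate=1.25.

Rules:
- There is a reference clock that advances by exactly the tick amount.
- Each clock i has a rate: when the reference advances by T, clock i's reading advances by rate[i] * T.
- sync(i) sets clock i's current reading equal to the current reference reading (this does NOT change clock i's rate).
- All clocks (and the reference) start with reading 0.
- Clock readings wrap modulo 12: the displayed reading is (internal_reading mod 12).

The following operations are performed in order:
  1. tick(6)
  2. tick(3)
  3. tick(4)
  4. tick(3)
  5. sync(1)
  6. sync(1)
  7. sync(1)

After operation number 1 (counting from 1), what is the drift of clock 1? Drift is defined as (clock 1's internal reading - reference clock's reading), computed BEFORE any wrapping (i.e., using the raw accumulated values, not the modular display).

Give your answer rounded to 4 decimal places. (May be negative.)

After op 1 tick(6): ref=6.0000 raw=[9.0000 7.5000]
Drift of clock 1 after op 1: 7.5000 - 6.0000 = 1.5000

Answer: 1.5000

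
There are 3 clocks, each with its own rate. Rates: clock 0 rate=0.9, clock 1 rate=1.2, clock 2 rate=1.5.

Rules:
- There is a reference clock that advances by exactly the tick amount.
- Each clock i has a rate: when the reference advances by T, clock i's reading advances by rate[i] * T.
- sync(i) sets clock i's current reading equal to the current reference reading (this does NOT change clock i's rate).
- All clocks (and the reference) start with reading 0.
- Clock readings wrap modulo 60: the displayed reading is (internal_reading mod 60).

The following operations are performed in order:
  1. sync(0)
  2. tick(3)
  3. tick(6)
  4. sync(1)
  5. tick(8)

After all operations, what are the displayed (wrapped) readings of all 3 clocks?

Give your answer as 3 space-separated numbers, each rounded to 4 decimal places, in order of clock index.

After op 1 sync(0): ref=0.0000 raw=[0.0000 0.0000 0.0000]
After op 2 tick(3): ref=3.0000 raw=[2.7000 3.6000 4.5000]
After op 3 tick(6): ref=9.0000 raw=[8.1000 10.8000 13.5000]
After op 4 sync(1): ref=9.0000 raw=[8.1000 9.0000 13.5000]
After op 5 tick(8): ref=17.0000 raw=[15.3000 18.6000 25.5000]
Wrap final raw readings (mod 60): 15.3000 mod 60 = 15.3000; 18.6000 mod 60 = 18.6000; 25.5000 mod 60 = 25.5000

Answer: 15.3000 18.6000 25.5000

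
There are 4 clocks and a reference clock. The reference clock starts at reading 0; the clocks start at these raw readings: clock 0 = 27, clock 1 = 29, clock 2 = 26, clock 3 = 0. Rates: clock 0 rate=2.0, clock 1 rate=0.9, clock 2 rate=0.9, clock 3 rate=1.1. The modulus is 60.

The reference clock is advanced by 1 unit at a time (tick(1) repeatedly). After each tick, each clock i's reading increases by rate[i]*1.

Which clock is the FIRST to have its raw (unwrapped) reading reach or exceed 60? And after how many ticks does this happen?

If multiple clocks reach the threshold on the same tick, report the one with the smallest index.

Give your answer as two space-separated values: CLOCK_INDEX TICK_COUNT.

Answer: 0 17

Derivation:
clock 0: start=27, rate=2.0, needs 60-27 = 33; ticks = ceil(33/2.0) = ceil(16.5000) = 17; reading at tick 17 = 27 + 2.0*17 = 61.0000
clock 1: start=29, rate=0.9, needs 60-29 = 31; ticks = ceil(31/0.9) = ceil(34.4444) = 35; reading at tick 35 = 29 + 0.9*35 = 60.5000
clock 2: start=26, rate=0.9, needs 60-26 = 34; ticks = ceil(34/0.9) = ceil(37.7778) = 38; reading at tick 38 = 26 + 0.9*38 = 60.2000
clock 3: start=0, rate=1.1, needs 60-0 = 60; ticks = ceil(60/1.1) = ceil(54.5455) = 55; reading at tick 55 = 0 + 1.1*55 = 60.5000
Minimum tick count = 17; winners = [0]; smallest index = 0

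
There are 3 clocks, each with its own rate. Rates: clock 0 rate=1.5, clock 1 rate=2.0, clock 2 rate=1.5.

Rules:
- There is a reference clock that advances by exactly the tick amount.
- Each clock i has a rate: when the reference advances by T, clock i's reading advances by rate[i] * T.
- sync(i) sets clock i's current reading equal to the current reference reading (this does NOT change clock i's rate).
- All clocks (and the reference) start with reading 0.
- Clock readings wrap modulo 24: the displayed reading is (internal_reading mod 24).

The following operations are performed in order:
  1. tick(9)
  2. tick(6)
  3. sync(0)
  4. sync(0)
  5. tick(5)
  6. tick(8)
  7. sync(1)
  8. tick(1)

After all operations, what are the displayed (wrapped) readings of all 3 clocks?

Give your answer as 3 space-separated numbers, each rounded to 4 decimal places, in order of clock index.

After op 1 tick(9): ref=9.0000 raw=[13.5000 18.0000 13.5000]
After op 2 tick(6): ref=15.0000 raw=[22.5000 30.0000 22.5000]
After op 3 sync(0): ref=15.0000 raw=[15.0000 30.0000 22.5000]
After op 4 sync(0): ref=15.0000 raw=[15.0000 30.0000 22.5000]
After op 5 tick(5): ref=20.0000 raw=[22.5000 40.0000 30.0000]
After op 6 tick(8): ref=28.0000 raw=[34.5000 56.0000 42.0000]
After op 7 sync(1): ref=28.0000 raw=[34.5000 28.0000 42.0000]
After op 8 tick(1): ref=29.0000 raw=[36.0000 30.0000 43.5000]
Wrap final raw readings (mod 24): 36.0000 mod 24 = 12.0000; 30.0000 mod 24 = 6.0000; 43.5000 mod 24 = 19.5000

Answer: 12.0000 6.0000 19.5000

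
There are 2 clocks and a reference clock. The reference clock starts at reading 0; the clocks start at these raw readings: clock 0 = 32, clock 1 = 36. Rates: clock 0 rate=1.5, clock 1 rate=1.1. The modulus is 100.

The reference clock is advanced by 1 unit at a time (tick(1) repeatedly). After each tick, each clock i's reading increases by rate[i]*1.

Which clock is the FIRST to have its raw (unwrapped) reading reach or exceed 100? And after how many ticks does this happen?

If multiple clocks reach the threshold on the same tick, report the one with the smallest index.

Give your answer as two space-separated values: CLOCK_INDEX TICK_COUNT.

clock 0: start=32, rate=1.5, needs 100-32 = 68; ticks = ceil(68/1.5) = ceil(45.3333) = 46; reading at tick 46 = 32 + 1.5*46 = 101.0000
clock 1: start=36, rate=1.1, needs 100-36 = 64; ticks = ceil(64/1.1) = ceil(58.1818) = 59; reading at tick 59 = 36 + 1.1*59 = 100.9000
Minimum tick count = 46; winners = [0]; smallest index = 0

Answer: 0 46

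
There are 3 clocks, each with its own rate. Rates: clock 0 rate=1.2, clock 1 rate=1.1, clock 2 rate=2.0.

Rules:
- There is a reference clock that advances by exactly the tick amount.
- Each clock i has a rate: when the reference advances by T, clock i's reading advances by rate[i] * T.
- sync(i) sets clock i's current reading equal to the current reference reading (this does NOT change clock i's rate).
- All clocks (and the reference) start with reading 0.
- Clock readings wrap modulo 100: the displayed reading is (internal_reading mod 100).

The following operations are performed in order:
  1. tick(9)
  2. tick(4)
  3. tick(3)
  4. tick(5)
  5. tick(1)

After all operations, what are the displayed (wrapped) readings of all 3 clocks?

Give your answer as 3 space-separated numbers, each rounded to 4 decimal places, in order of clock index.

Answer: 26.4000 24.2000 44.0000

Derivation:
After op 1 tick(9): ref=9.0000 raw=[10.8000 9.9000 18.0000]
After op 2 tick(4): ref=13.0000 raw=[15.6000 14.3000 26.0000]
After op 3 tick(3): ref=16.0000 raw=[19.2000 17.6000 32.0000]
After op 4 tick(5): ref=21.0000 raw=[25.2000 23.1000 42.0000]
After op 5 tick(1): ref=22.0000 raw=[26.4000 24.2000 44.0000]
Wrap final raw readings (mod 100): 26.4000 mod 100 = 26.4000; 24.2000 mod 100 = 24.2000; 44.0000 mod 100 = 44.0000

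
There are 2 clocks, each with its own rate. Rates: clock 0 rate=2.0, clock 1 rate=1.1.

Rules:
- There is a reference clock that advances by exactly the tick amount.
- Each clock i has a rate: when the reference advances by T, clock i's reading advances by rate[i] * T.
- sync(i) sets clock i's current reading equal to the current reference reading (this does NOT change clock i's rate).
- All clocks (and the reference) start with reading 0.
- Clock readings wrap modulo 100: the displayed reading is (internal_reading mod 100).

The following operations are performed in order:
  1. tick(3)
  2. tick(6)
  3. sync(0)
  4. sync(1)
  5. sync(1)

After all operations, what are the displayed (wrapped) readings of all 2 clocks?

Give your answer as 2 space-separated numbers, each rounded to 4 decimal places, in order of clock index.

After op 1 tick(3): ref=3.0000 raw=[6.0000 3.3000]
After op 2 tick(6): ref=9.0000 raw=[18.0000 9.9000]
After op 3 sync(0): ref=9.0000 raw=[9.0000 9.9000]
After op 4 sync(1): ref=9.0000 raw=[9.0000 9.0000]
After op 5 sync(1): ref=9.0000 raw=[9.0000 9.0000]
Wrap final raw readings (mod 100): 9.0000 mod 100 = 9.0000; 9.0000 mod 100 = 9.0000

Answer: 9.0000 9.0000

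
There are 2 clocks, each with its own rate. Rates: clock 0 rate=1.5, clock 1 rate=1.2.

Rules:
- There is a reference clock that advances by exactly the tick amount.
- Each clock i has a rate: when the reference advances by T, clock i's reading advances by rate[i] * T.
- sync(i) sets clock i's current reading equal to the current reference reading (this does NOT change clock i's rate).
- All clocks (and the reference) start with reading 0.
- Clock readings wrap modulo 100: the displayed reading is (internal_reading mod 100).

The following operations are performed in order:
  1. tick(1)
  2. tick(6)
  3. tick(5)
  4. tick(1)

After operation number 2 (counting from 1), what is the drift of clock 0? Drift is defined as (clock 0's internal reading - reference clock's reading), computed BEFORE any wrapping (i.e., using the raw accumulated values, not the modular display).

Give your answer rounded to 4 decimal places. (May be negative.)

Answer: 3.5000

Derivation:
After op 1 tick(1): ref=1.0000 raw=[1.5000 1.2000]
After op 2 tick(6): ref=7.0000 raw=[10.5000 8.4000]
Drift of clock 0 after op 2: 10.5000 - 7.0000 = 3.5000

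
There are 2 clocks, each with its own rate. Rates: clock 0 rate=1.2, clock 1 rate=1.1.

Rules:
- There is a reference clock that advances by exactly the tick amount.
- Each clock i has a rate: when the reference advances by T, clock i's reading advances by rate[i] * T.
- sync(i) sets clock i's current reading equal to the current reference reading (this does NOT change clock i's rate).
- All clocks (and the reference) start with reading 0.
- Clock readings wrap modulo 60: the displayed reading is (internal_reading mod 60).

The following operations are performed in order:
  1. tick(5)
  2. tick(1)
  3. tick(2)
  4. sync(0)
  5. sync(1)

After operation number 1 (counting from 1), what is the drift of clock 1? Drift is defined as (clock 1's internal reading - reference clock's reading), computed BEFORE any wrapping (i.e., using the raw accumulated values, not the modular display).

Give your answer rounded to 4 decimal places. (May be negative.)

After op 1 tick(5): ref=5.0000 raw=[6.0000 5.5000]
Drift of clock 1 after op 1: 5.5000 - 5.0000 = 0.5000

Answer: 0.5000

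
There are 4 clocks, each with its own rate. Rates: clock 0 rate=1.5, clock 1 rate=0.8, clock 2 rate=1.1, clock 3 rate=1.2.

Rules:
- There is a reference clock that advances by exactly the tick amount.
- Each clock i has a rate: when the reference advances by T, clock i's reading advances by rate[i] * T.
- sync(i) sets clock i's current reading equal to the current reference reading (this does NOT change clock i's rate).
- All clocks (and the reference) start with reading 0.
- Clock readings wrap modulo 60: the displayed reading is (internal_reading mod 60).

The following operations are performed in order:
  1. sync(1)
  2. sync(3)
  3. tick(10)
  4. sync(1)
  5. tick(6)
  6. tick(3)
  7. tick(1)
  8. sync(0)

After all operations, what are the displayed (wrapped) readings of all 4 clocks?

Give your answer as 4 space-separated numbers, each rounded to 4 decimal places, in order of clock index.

After op 1 sync(1): ref=0.0000 raw=[0.0000 0.0000 0.0000 0.0000]
After op 2 sync(3): ref=0.0000 raw=[0.0000 0.0000 0.0000 0.0000]
After op 3 tick(10): ref=10.0000 raw=[15.0000 8.0000 11.0000 12.0000]
After op 4 sync(1): ref=10.0000 raw=[15.0000 10.0000 11.0000 12.0000]
After op 5 tick(6): ref=16.0000 raw=[24.0000 14.8000 17.6000 19.2000]
After op 6 tick(3): ref=19.0000 raw=[28.5000 17.2000 20.9000 22.8000]
After op 7 tick(1): ref=20.0000 raw=[30.0000 18.0000 22.0000 24.0000]
After op 8 sync(0): ref=20.0000 raw=[20.0000 18.0000 22.0000 24.0000]
Wrap final raw readings (mod 60): 20.0000 mod 60 = 20.0000; 18.0000 mod 60 = 18.0000; 22.0000 mod 60 = 22.0000; 24.0000 mod 60 = 24.0000

Answer: 20.0000 18.0000 22.0000 24.0000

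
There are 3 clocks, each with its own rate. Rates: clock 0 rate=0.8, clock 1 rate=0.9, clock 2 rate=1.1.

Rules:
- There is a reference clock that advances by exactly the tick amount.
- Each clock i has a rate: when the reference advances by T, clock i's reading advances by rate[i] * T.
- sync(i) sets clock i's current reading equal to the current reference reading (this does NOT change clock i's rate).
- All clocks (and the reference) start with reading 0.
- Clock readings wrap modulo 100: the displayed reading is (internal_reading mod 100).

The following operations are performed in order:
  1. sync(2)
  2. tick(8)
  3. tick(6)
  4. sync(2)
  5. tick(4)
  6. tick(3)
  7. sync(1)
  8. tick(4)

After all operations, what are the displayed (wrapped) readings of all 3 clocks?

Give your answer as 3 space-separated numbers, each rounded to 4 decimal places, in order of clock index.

Answer: 20.0000 24.6000 26.1000

Derivation:
After op 1 sync(2): ref=0.0000 raw=[0.0000 0.0000 0.0000]
After op 2 tick(8): ref=8.0000 raw=[6.4000 7.2000 8.8000]
After op 3 tick(6): ref=14.0000 raw=[11.2000 12.6000 15.4000]
After op 4 sync(2): ref=14.0000 raw=[11.2000 12.6000 14.0000]
After op 5 tick(4): ref=18.0000 raw=[14.4000 16.2000 18.4000]
After op 6 tick(3): ref=21.0000 raw=[16.8000 18.9000 21.7000]
After op 7 sync(1): ref=21.0000 raw=[16.8000 21.0000 21.7000]
After op 8 tick(4): ref=25.0000 raw=[20.0000 24.6000 26.1000]
Wrap final raw readings (mod 100): 20.0000 mod 100 = 20.0000; 24.6000 mod 100 = 24.6000; 26.1000 mod 100 = 26.1000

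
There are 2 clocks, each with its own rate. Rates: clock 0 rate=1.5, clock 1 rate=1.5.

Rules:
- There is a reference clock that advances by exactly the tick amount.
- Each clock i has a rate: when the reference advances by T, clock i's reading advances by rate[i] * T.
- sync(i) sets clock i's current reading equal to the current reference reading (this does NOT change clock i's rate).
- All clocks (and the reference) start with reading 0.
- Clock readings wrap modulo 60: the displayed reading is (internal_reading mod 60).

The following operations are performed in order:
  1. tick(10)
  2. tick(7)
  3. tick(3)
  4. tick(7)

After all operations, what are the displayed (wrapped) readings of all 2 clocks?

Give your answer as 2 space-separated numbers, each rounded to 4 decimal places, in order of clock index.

After op 1 tick(10): ref=10.0000 raw=[15.0000 15.0000]
After op 2 tick(7): ref=17.0000 raw=[25.5000 25.5000]
After op 3 tick(3): ref=20.0000 raw=[30.0000 30.0000]
After op 4 tick(7): ref=27.0000 raw=[40.5000 40.5000]
Wrap final raw readings (mod 60): 40.5000 mod 60 = 40.5000; 40.5000 mod 60 = 40.5000

Answer: 40.5000 40.5000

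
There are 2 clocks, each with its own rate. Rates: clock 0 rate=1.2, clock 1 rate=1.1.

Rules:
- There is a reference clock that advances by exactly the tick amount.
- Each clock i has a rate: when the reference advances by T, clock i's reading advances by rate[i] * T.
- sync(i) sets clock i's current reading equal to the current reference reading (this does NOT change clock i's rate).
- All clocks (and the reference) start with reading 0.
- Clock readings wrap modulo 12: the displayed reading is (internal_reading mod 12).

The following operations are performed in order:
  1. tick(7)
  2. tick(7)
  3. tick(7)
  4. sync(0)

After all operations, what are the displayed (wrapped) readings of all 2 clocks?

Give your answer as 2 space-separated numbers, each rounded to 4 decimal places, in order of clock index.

Answer: 9.0000 11.1000

Derivation:
After op 1 tick(7): ref=7.0000 raw=[8.4000 7.7000]
After op 2 tick(7): ref=14.0000 raw=[16.8000 15.4000]
After op 3 tick(7): ref=21.0000 raw=[25.2000 23.1000]
After op 4 sync(0): ref=21.0000 raw=[21.0000 23.1000]
Wrap final raw readings (mod 12): 21.0000 mod 12 = 9.0000; 23.1000 mod 12 = 11.1000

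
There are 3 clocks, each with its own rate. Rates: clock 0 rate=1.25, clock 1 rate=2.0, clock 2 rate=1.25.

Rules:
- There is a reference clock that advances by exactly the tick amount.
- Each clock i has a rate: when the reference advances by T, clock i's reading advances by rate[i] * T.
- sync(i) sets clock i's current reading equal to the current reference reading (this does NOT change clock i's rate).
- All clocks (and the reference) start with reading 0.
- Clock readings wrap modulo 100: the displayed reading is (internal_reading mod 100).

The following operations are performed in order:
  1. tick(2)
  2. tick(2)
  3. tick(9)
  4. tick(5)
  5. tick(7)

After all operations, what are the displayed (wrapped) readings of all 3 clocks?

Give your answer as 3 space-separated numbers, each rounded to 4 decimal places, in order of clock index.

Answer: 31.2500 50.0000 31.2500

Derivation:
After op 1 tick(2): ref=2.0000 raw=[2.5000 4.0000 2.5000]
After op 2 tick(2): ref=4.0000 raw=[5.0000 8.0000 5.0000]
After op 3 tick(9): ref=13.0000 raw=[16.2500 26.0000 16.2500]
After op 4 tick(5): ref=18.0000 raw=[22.5000 36.0000 22.5000]
After op 5 tick(7): ref=25.0000 raw=[31.2500 50.0000 31.2500]
Wrap final raw readings (mod 100): 31.2500 mod 100 = 31.2500; 50.0000 mod 100 = 50.0000; 31.2500 mod 100 = 31.2500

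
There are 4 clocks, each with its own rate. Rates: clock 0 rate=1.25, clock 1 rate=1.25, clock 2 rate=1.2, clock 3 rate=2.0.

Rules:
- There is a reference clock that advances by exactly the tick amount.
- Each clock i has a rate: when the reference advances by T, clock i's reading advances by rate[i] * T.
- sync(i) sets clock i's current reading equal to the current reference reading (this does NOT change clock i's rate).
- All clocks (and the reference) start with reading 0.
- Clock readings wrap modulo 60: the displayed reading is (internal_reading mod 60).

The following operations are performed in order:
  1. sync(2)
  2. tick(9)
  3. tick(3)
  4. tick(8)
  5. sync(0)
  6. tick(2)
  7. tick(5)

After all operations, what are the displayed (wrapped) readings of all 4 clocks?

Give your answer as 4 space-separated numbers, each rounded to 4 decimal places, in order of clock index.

After op 1 sync(2): ref=0.0000 raw=[0.0000 0.0000 0.0000 0.0000]
After op 2 tick(9): ref=9.0000 raw=[11.2500 11.2500 10.8000 18.0000]
After op 3 tick(3): ref=12.0000 raw=[15.0000 15.0000 14.4000 24.0000]
After op 4 tick(8): ref=20.0000 raw=[25.0000 25.0000 24.0000 40.0000]
After op 5 sync(0): ref=20.0000 raw=[20.0000 25.0000 24.0000 40.0000]
After op 6 tick(2): ref=22.0000 raw=[22.5000 27.5000 26.4000 44.0000]
After op 7 tick(5): ref=27.0000 raw=[28.7500 33.7500 32.4000 54.0000]
Wrap final raw readings (mod 60): 28.7500 mod 60 = 28.7500; 33.7500 mod 60 = 33.7500; 32.4000 mod 60 = 32.4000; 54.0000 mod 60 = 54.0000

Answer: 28.7500 33.7500 32.4000 54.0000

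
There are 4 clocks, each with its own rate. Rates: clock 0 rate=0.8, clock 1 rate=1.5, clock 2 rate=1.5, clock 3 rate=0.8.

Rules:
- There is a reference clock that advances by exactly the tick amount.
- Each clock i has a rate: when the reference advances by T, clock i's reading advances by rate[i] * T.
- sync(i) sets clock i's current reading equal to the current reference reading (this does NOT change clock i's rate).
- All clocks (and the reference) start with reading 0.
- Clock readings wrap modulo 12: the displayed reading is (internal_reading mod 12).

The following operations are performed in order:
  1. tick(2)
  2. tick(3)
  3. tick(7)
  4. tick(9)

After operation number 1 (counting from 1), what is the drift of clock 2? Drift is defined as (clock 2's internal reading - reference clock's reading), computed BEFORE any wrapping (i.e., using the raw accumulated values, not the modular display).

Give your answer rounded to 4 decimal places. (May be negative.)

After op 1 tick(2): ref=2.0000 raw=[1.6000 3.0000 3.0000 1.6000]
Drift of clock 2 after op 1: 3.0000 - 2.0000 = 1.0000

Answer: 1.0000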